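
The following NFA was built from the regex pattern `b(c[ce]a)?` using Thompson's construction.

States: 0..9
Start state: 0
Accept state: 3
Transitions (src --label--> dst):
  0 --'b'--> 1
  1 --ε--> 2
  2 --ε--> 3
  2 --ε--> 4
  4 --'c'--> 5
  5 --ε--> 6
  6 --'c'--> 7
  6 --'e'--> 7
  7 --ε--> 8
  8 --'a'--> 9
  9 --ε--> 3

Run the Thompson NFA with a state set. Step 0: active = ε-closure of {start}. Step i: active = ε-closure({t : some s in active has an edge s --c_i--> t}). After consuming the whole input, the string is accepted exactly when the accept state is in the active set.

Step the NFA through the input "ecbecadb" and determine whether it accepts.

Answer: REJECT

Steps:
initial (ε-close {0}): {0}
'e' @ 1: {}  — no active states
rest 'cbecadb' ignored (set empty)
after full input: {}  (accept=3 not in)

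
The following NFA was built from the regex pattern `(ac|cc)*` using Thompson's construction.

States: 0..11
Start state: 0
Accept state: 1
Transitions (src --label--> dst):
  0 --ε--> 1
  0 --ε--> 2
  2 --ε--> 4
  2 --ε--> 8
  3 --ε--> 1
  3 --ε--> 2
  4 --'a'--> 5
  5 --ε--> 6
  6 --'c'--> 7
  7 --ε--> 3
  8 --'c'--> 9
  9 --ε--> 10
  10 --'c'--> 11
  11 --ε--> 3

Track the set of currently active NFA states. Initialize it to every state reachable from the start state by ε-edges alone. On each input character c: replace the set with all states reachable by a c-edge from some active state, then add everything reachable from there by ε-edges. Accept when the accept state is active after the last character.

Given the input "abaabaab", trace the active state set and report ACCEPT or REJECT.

Answer: REJECT

Derivation:
start: ε-closure({0}) = {0,1,2,4,8}
'a' @ 1: {5,6}
'b' @ 2: {}  — dead — no transitions
rest 'aabaab' ignored (set empty)
final: {}; accept 1 not in set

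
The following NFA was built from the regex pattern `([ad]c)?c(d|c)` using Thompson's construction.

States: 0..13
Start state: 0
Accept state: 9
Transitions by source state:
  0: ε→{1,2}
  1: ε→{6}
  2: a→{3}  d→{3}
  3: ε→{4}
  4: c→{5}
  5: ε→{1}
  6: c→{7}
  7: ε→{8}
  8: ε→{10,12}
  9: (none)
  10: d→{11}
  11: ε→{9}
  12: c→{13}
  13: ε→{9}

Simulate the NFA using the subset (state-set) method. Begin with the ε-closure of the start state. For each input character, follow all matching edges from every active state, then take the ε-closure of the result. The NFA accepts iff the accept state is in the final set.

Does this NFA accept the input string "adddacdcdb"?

S₀ = ε-closure({0}) = {0,1,2,6}
'a' @ 1: {3,4}
'd' @ 2: {}  — dead — no transitions
rest 'ddacdcdb' ignored (set empty)
end set {} — state 9 not in

Answer: REJECT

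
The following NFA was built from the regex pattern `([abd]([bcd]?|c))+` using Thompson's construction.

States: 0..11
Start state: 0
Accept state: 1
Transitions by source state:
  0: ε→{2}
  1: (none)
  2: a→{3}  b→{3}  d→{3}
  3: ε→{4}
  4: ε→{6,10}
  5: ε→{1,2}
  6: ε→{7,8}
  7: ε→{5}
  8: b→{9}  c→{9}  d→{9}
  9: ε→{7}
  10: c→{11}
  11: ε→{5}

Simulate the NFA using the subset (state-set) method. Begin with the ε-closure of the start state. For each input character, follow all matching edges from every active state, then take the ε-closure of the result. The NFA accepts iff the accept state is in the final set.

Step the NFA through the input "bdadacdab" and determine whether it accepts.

initial (ε-close {0}): {0,2}
'b' @ 1: {1,2,3,4,5,6,7,8,10}  [accepting]
'd' @ 2: {1,2,3,4,5,6,7,8,9,10}  [accepting]
'a' @ 3: {1,2,3,4,5,6,7,8,10}  [accepting]
'd' @ 4: {1,2,3,4,5,6,7,8,9,10}  [accepting]
'a' @ 5: {1,2,3,4,5,6,7,8,10}  [accepting]
'c' @ 6: {1,2,5,7,9,11}  [accepting]
'd' @ 7: {1,2,3,4,5,6,7,8,10}  [accepting]
'a' @ 8: {1,2,3,4,5,6,7,8,10}  [accepting]
'b' @ 9: {1,2,3,4,5,6,7,8,9,10}  [accepting]
final: {1,2,3,4,5,6,7,8,9,10}; accept 1 in set

Answer: ACCEPT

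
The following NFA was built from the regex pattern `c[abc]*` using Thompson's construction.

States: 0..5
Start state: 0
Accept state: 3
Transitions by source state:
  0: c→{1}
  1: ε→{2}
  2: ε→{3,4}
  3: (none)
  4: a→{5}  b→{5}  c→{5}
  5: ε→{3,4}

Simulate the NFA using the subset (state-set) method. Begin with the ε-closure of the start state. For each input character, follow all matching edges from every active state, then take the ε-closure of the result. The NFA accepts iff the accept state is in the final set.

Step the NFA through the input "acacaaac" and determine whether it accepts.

Answer: REJECT

Derivation:
initial (ε-close {0}): {0}
'a' @ 1: {}  — state set empty
rest 'cacaaac' ignored (set empty)
after full input: {}  (accept=3 not in)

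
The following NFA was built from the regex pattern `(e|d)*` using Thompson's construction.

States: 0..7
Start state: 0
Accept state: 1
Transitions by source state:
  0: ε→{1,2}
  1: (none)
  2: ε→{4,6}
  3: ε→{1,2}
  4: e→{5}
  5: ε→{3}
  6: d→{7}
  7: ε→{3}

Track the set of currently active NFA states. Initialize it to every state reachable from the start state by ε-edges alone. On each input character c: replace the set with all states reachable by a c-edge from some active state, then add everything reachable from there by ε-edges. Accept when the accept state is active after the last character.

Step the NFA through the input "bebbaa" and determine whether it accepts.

S₀ = ε-closure({0}) = {0,1,2,4,6}
'b' @ 1: {}  — state set empty
rest 'ebbaa' ignored (set empty)
end set {} — state 1 not in

Answer: REJECT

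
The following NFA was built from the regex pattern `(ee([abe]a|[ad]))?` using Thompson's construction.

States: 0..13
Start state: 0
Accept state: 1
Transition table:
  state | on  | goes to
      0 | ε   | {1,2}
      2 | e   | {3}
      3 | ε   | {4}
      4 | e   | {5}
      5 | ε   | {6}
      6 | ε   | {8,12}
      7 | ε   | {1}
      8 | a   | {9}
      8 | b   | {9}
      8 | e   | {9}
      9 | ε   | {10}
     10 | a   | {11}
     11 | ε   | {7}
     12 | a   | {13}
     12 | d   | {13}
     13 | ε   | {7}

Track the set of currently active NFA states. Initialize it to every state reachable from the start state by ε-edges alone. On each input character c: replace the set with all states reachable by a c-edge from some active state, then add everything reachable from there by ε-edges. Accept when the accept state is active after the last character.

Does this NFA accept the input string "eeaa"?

Answer: ACCEPT

Derivation:
S₀ = ε-closure({0}) = {0,1,2}
'e' @ 1: {3,4}
'e' @ 2: {5,6,8,12}
'a' @ 3: {1,7,9,10,13}  [accepting]
'a' @ 4: {1,7,11}  [accepting]
after full input: {1,7,11}  (accept=1 in)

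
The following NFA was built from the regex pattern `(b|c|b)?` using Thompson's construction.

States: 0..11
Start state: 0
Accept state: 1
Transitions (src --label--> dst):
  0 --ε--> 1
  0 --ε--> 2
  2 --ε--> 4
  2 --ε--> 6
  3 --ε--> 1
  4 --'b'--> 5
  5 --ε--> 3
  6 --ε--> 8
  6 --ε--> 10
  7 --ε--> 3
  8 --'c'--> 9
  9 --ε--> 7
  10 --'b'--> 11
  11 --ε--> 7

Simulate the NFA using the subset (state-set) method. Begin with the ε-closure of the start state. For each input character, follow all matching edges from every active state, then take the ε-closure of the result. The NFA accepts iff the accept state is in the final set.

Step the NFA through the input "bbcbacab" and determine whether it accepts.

Answer: REJECT

Derivation:
initial (ε-close {0}): {0,1,2,4,6,8,10}
'b' @ 1: {1,3,5,7,11}  ✓accept
'b' @ 2: {}  — state set empty
rest 'cbacab' ignored (set empty)
after full input: {}  (accept=1 not in)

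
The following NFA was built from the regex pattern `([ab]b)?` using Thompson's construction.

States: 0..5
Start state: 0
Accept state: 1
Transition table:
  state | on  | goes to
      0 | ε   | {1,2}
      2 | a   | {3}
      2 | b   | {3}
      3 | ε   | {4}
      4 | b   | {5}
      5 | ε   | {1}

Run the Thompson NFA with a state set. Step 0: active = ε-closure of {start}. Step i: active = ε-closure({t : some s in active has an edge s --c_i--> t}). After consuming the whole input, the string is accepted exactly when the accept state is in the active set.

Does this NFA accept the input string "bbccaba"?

start: ε-closure({0}) = {0,1,2}
'b' @ 1: {3,4}
'b' @ 2: {1,5}  ✓accept
'c' @ 3: {}  — dead — no transitions
rest 'caba' ignored (set empty)
final: {}; accept 1 not in set

Answer: REJECT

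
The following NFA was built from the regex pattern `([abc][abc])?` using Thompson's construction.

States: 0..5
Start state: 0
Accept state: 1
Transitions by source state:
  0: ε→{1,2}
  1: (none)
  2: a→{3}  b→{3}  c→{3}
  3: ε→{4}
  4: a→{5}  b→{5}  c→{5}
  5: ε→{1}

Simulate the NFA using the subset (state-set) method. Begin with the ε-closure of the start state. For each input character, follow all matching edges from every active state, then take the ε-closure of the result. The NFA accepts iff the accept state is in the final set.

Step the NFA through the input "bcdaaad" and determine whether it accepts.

initial (ε-close {0}): {0,1,2}
'b' @ 1: {3,4}
'c' @ 2: {1,5}  [accepting]
'd' @ 3: {}  — no active states
rest 'aaad' ignored (set empty)
end set {} — state 1 not in

Answer: REJECT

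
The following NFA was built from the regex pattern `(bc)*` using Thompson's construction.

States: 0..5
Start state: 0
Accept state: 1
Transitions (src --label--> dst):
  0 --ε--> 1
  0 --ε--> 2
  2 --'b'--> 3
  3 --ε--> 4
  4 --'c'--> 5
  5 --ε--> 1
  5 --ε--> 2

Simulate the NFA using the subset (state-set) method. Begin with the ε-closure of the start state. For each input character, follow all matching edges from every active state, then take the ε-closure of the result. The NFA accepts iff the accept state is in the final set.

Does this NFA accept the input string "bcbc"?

Answer: ACCEPT

Steps:
S₀ = ε-closure({0}) = {0,1,2}
'b' @ 1: {3,4}
'c' @ 2: {1,2,5}  (accept∈set)
'b' @ 3: {3,4}
'c' @ 4: {1,2,5}  (accept∈set)
after full input: {1,2,5}  (accept=1 in)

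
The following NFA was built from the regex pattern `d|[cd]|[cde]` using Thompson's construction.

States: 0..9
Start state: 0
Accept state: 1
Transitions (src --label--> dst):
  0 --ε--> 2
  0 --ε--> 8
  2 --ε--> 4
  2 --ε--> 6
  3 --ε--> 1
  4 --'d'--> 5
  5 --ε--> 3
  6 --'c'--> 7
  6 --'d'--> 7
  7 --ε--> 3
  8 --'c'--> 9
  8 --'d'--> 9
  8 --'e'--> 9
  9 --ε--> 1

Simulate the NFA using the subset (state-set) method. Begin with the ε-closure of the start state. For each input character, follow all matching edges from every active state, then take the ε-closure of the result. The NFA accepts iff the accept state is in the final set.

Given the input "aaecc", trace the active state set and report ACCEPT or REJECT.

start: ε-closure({0}) = {0,2,4,6,8}
'a' @ 1: {}  — no active states
rest 'aecc' ignored (set empty)
end set {} — state 1 not in

Answer: REJECT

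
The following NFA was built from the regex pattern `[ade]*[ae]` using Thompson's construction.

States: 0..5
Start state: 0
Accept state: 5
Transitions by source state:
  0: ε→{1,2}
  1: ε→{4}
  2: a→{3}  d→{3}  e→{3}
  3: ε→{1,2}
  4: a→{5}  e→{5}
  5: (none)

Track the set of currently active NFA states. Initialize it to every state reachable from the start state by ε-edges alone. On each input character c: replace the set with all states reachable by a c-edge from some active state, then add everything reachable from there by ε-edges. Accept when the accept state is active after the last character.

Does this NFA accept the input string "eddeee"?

Answer: ACCEPT

Trace:
start: ε-closure({0}) = {0,1,2,4}
'e' @ 1: {1,2,3,4,5}  [accepting]
'd' @ 2: {1,2,3,4}
'd' @ 3: {1,2,3,4}
'e' @ 4: {1,2,3,4,5}  [accepting]
'e' @ 5: {1,2,3,4,5}  [accepting]
'e' @ 6: {1,2,3,4,5}  [accepting]
after full input: {1,2,3,4,5}  (accept=5 in)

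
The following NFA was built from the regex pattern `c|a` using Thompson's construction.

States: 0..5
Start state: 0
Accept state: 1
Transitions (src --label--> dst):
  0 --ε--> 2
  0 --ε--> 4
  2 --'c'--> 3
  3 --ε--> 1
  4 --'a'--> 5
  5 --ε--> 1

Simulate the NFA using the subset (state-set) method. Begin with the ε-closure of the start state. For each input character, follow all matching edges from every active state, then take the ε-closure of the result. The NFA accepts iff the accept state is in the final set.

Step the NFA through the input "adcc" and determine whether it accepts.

S₀ = ε-closure({0}) = {0,2,4}
'a' @ 1: {1,5}  ✓accept
'd' @ 2: {}  — no active states
rest 'cc' ignored (set empty)
final: {}; accept 1 not in set

Answer: REJECT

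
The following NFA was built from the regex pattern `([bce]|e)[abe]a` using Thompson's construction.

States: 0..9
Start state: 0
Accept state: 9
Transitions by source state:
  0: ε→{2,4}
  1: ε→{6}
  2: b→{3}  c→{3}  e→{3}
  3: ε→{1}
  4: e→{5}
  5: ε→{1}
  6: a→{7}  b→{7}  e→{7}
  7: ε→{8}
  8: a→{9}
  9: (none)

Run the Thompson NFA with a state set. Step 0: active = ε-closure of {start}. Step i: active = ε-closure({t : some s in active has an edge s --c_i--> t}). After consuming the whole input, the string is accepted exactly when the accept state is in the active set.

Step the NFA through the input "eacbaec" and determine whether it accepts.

Answer: REJECT

Derivation:
initial (ε-close {0}): {0,2,4}
'e' @ 1: {1,3,5,6}
'a' @ 2: {7,8}
'c' @ 3: {}  — state set empty
rest 'baec' ignored (set empty)
after full input: {}  (accept=9 not in)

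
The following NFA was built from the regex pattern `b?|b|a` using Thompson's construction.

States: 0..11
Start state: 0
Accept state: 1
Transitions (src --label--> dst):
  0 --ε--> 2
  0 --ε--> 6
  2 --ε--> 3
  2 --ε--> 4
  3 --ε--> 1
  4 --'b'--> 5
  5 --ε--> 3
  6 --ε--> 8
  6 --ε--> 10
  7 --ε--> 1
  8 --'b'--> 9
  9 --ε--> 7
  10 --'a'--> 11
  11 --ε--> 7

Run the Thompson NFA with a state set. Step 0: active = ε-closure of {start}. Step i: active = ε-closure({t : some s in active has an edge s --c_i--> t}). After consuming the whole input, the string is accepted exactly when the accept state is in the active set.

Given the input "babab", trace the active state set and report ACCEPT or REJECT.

Answer: REJECT

Steps:
start: ε-closure({0}) = {0,1,2,3,4,6,8,10}
'b' @ 1: {1,3,5,7,9}  ✓accept
'a' @ 2: {}  — state set empty
rest 'bab' ignored (set empty)
final: {}; accept 1 not in set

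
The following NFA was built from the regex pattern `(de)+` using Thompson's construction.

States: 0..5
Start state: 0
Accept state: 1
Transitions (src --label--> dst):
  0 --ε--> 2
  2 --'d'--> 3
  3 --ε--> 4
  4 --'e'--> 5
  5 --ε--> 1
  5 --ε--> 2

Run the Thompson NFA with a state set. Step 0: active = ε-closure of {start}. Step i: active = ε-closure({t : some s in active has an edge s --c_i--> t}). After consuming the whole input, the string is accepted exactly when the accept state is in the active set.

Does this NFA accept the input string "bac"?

Answer: REJECT

Trace:
S₀ = ε-closure({0}) = {0,2}
'b' @ 1: {}  — dead — no transitions
rest 'ac' ignored (set empty)
end set {} — state 1 not in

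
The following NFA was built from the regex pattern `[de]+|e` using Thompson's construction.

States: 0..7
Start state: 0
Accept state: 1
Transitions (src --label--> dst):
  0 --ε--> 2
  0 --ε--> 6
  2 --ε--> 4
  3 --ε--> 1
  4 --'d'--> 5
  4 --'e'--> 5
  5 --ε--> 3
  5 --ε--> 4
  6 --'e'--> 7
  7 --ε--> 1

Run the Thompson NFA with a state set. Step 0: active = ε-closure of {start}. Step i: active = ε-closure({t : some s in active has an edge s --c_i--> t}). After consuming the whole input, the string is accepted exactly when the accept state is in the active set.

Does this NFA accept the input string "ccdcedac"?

Answer: REJECT

Trace:
S₀ = ε-closure({0}) = {0,2,4,6}
'c' @ 1: {}  — state set empty
rest 'cdcedac' ignored (set empty)
end set {} — state 1 not in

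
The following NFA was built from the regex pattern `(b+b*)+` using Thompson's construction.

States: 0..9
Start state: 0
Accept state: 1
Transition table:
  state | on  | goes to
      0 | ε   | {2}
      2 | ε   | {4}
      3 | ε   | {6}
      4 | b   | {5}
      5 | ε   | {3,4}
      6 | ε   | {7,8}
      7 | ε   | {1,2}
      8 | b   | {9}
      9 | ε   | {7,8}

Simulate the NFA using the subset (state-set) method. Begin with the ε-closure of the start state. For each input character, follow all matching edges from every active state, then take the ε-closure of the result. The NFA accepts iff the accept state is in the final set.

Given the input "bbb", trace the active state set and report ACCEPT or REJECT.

Answer: ACCEPT

Steps:
start: ε-closure({0}) = {0,2,4}
'b' @ 1: {1,2,3,4,5,6,7,8}  [accepting]
'b' @ 2: {1,2,3,4,5,6,7,8,9}  [accepting]
'b' @ 3: {1,2,3,4,5,6,7,8,9}  [accepting]
end set {1,2,3,4,5,6,7,8,9} — state 1 in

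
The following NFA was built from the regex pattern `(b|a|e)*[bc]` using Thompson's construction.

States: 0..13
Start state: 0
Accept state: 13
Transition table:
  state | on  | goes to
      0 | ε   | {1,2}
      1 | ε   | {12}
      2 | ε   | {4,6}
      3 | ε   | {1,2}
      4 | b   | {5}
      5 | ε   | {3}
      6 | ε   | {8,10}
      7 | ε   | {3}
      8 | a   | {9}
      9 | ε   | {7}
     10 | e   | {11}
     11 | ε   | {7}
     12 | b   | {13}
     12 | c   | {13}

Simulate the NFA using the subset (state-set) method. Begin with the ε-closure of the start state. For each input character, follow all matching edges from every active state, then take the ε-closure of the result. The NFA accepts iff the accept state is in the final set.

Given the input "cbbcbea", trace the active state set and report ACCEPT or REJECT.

Answer: REJECT

Steps:
start: ε-closure({0}) = {0,1,2,4,6,8,10,12}
'c' @ 1: {13}  ✓accept
'b' @ 2: {}  — dead — no transitions
rest 'bcbea' ignored (set empty)
final: {}; accept 13 not in set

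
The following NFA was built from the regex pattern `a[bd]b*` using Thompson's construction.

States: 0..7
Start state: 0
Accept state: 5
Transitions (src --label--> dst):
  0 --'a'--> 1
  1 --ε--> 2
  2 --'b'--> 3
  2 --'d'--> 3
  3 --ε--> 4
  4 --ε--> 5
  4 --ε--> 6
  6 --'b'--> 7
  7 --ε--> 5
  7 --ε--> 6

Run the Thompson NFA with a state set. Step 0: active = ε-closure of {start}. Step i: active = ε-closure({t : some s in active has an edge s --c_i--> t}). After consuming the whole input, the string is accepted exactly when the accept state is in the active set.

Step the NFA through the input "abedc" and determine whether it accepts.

S₀ = ε-closure({0}) = {0}
'a' @ 1: {1,2}
'b' @ 2: {3,4,5,6}  ✓accept
'e' @ 3: {}  — no active states
rest 'dc' ignored (set empty)
end set {} — state 5 not in

Answer: REJECT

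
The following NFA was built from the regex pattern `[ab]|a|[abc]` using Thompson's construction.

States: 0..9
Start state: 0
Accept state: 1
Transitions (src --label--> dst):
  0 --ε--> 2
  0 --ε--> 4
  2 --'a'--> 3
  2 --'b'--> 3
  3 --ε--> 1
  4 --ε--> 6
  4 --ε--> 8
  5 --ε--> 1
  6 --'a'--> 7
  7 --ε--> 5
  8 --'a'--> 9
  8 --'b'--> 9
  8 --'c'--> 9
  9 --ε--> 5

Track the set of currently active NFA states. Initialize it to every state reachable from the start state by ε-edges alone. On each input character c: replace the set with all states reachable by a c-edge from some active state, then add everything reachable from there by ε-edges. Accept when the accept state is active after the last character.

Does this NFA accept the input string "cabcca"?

Answer: REJECT

Derivation:
initial (ε-close {0}): {0,2,4,6,8}
'c' @ 1: {1,5,9}  ✓accept
'a' @ 2: {}  — no active states
rest 'bcca' ignored (set empty)
after full input: {}  (accept=1 not in)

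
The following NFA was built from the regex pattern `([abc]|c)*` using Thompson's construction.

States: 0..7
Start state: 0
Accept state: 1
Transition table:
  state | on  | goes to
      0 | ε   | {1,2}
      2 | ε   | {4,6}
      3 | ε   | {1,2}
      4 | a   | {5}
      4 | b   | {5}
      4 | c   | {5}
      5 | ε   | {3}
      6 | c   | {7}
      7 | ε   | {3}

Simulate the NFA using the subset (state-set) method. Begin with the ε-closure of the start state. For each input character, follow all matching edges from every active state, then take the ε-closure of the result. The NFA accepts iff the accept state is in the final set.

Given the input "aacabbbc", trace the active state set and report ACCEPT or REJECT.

start: ε-closure({0}) = {0,1,2,4,6}
'a' @ 1: {1,2,3,4,5,6}  ✓accept
'a' @ 2: {1,2,3,4,5,6}  ✓accept
'c' @ 3: {1,2,3,4,5,6,7}  ✓accept
'a' @ 4: {1,2,3,4,5,6}  ✓accept
'b' @ 5: {1,2,3,4,5,6}  ✓accept
'b' @ 6: {1,2,3,4,5,6}  ✓accept
'b' @ 7: {1,2,3,4,5,6}  ✓accept
'c' @ 8: {1,2,3,4,5,6,7}  ✓accept
final: {1,2,3,4,5,6,7}; accept 1 in set

Answer: ACCEPT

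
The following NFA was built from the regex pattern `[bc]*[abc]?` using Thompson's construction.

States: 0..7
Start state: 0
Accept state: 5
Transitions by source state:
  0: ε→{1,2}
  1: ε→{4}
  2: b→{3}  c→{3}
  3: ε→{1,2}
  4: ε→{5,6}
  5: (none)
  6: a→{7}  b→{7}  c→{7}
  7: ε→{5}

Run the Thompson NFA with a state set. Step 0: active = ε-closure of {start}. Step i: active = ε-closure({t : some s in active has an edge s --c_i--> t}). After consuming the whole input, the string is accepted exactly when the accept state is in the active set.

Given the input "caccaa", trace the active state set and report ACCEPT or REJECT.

S₀ = ε-closure({0}) = {0,1,2,4,5,6}
'c' @ 1: {1,2,3,4,5,6,7}  [accepting]
'a' @ 2: {5,7}  [accepting]
'c' @ 3: {}  — dead — no transitions
rest 'caa' ignored (set empty)
after full input: {}  (accept=5 not in)

Answer: REJECT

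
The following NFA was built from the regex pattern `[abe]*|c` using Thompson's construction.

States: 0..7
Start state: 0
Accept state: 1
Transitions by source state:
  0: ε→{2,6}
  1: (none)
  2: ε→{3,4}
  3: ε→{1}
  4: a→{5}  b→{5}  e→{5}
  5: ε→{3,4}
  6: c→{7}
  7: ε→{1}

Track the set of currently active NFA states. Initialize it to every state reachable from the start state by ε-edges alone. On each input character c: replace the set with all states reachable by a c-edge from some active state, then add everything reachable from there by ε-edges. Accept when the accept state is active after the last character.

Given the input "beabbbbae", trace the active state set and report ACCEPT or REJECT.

Answer: ACCEPT

Derivation:
start: ε-closure({0}) = {0,1,2,3,4,6}
'b' @ 1: {1,3,4,5}  (accept∈set)
'e' @ 2: {1,3,4,5}  (accept∈set)
'a' @ 3: {1,3,4,5}  (accept∈set)
'b' @ 4: {1,3,4,5}  (accept∈set)
'b' @ 5: {1,3,4,5}  (accept∈set)
'b' @ 6: {1,3,4,5}  (accept∈set)
'b' @ 7: {1,3,4,5}  (accept∈set)
'a' @ 8: {1,3,4,5}  (accept∈set)
'e' @ 9: {1,3,4,5}  (accept∈set)
end set {1,3,4,5} — state 1 in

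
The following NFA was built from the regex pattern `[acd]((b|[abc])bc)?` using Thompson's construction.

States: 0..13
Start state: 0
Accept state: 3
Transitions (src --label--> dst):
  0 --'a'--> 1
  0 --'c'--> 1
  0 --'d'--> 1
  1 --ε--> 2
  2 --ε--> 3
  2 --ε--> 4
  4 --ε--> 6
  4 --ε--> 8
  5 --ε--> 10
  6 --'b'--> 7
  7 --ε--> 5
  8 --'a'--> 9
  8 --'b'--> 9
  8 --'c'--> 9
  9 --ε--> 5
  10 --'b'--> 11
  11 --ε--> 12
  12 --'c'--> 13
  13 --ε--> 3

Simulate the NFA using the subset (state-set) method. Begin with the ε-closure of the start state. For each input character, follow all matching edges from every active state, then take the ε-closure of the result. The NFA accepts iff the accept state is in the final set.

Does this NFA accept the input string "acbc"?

S₀ = ε-closure({0}) = {0}
'a' @ 1: {1,2,3,4,6,8}  (accept∈set)
'c' @ 2: {5,9,10}
'b' @ 3: {11,12}
'c' @ 4: {3,13}  (accept∈set)
after full input: {3,13}  (accept=3 in)

Answer: ACCEPT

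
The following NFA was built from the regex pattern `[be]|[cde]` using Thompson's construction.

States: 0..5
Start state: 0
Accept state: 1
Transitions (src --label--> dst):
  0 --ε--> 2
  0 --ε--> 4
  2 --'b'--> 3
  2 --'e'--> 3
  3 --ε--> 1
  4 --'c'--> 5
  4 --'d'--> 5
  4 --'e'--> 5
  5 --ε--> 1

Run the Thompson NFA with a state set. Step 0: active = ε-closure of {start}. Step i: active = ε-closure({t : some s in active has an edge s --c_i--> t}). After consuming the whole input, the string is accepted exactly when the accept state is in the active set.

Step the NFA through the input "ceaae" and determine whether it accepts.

start: ε-closure({0}) = {0,2,4}
'c' @ 1: {1,5}  (accept∈set)
'e' @ 2: {}  — state set empty
rest 'aae' ignored (set empty)
final: {}; accept 1 not in set

Answer: REJECT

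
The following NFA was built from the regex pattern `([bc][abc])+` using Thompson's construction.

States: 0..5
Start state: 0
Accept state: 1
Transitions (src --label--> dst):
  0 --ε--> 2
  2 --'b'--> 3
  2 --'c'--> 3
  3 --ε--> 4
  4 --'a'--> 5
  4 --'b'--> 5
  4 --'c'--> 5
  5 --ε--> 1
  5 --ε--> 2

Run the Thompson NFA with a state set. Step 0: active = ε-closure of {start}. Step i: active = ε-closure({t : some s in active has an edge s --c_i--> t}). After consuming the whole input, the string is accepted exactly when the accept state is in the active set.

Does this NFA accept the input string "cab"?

Answer: REJECT

Trace:
start: ε-closure({0}) = {0,2}
'c' @ 1: {3,4}
'a' @ 2: {1,2,5}  (accept∈set)
'b' @ 3: {3,4}
final: {3,4}; accept 1 not in set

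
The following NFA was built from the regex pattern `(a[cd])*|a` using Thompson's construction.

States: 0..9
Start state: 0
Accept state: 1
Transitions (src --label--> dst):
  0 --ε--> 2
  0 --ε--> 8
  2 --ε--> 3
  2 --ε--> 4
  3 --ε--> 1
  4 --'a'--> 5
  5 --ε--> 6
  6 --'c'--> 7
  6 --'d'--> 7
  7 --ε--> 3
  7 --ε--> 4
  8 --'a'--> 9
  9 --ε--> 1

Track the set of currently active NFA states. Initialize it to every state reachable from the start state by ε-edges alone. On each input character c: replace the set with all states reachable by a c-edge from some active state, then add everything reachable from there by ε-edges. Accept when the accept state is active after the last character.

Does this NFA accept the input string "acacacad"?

Answer: ACCEPT

Derivation:
initial (ε-close {0}): {0,1,2,3,4,8}
'a' @ 1: {1,5,6,9}  (accept∈set)
'c' @ 2: {1,3,4,7}  (accept∈set)
'a' @ 3: {5,6}
'c' @ 4: {1,3,4,7}  (accept∈set)
'a' @ 5: {5,6}
'c' @ 6: {1,3,4,7}  (accept∈set)
'a' @ 7: {5,6}
'd' @ 8: {1,3,4,7}  (accept∈set)
end set {1,3,4,7} — state 1 in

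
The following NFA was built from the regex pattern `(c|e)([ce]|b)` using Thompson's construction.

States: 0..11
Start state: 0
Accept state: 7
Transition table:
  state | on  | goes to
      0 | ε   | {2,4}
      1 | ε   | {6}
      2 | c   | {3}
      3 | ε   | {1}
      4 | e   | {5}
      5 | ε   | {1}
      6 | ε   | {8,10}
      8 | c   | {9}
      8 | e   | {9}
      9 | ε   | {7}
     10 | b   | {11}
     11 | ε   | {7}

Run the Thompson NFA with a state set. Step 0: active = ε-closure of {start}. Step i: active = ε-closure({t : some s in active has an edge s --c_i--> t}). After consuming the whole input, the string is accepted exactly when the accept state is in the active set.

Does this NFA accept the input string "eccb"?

S₀ = ε-closure({0}) = {0,2,4}
'e' @ 1: {1,5,6,8,10}
'c' @ 2: {7,9}  ✓accept
'c' @ 3: {}  — dead — no transitions
rest 'b' ignored (set empty)
after full input: {}  (accept=7 not in)

Answer: REJECT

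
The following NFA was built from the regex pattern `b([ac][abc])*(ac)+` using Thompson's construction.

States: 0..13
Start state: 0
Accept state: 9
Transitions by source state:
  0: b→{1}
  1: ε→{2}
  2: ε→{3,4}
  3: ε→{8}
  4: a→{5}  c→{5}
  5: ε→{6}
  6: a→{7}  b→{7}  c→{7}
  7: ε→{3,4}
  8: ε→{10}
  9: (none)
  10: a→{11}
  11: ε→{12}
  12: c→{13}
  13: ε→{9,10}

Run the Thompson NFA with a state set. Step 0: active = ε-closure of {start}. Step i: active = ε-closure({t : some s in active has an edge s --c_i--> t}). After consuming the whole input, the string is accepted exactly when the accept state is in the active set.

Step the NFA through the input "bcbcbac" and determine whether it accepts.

S₀ = ε-closure({0}) = {0}
'b' @ 1: {1,2,3,4,8,10}
'c' @ 2: {5,6}
'b' @ 3: {3,4,7,8,10}
'c' @ 4: {5,6}
'b' @ 5: {3,4,7,8,10}
'a' @ 6: {5,6,11,12}
'c' @ 7: {3,4,7,8,9,10,13}  ✓accept
end set {3,4,7,8,9,10,13} — state 9 in

Answer: ACCEPT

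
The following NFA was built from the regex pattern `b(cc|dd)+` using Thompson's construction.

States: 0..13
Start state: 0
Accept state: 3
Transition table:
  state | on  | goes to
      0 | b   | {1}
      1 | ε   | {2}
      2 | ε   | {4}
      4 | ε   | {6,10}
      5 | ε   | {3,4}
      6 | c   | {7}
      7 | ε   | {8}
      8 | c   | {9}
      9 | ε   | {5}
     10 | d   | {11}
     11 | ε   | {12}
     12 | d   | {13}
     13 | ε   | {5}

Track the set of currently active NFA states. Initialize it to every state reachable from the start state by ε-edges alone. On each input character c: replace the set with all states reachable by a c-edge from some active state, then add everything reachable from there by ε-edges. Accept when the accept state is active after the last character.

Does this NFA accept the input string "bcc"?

Answer: ACCEPT

Steps:
initial (ε-close {0}): {0}
'b' @ 1: {1,2,4,6,10}
'c' @ 2: {7,8}
'c' @ 3: {3,4,5,6,9,10}  [accepting]
end set {3,4,5,6,9,10} — state 3 in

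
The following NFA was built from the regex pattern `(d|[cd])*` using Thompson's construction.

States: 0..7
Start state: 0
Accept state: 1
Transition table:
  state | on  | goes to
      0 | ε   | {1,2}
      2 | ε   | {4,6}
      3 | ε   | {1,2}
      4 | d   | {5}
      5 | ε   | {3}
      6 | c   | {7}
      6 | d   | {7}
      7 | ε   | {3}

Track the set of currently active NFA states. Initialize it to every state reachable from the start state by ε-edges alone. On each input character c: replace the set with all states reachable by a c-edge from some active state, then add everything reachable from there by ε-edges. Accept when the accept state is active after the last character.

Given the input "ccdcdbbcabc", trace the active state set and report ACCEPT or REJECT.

start: ε-closure({0}) = {0,1,2,4,6}
'c' @ 1: {1,2,3,4,6,7}  [accepting]
'c' @ 2: {1,2,3,4,6,7}  [accepting]
'd' @ 3: {1,2,3,4,5,6,7}  [accepting]
'c' @ 4: {1,2,3,4,6,7}  [accepting]
'd' @ 5: {1,2,3,4,5,6,7}  [accepting]
'b' @ 6: {}  — state set empty
rest 'bcabc' ignored (set empty)
after full input: {}  (accept=1 not in)

Answer: REJECT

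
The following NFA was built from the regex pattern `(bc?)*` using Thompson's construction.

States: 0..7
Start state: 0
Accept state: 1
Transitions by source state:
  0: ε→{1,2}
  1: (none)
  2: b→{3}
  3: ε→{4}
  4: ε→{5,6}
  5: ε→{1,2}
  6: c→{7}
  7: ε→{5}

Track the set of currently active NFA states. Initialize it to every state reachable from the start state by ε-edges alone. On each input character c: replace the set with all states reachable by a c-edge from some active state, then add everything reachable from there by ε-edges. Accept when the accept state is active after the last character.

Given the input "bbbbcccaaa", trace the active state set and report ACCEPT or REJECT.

start: ε-closure({0}) = {0,1,2}
'b' @ 1: {1,2,3,4,5,6}  ✓accept
'b' @ 2: {1,2,3,4,5,6}  ✓accept
'b' @ 3: {1,2,3,4,5,6}  ✓accept
'b' @ 4: {1,2,3,4,5,6}  ✓accept
'c' @ 5: {1,2,5,7}  ✓accept
'c' @ 6: {}  — state set empty
rest 'caaa' ignored (set empty)
final: {}; accept 1 not in set

Answer: REJECT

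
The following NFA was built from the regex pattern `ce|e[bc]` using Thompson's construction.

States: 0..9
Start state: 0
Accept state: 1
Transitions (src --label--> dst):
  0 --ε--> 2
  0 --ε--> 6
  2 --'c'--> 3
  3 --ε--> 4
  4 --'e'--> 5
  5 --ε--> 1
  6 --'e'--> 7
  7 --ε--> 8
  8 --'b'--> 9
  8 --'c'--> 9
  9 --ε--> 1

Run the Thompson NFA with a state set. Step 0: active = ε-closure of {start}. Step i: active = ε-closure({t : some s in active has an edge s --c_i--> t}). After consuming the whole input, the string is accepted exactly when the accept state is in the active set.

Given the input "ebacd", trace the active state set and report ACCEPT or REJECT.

Answer: REJECT

Derivation:
S₀ = ε-closure({0}) = {0,2,6}
'e' @ 1: {7,8}
'b' @ 2: {1,9}  (accept∈set)
'a' @ 3: {}  — state set empty
rest 'cd' ignored (set empty)
final: {}; accept 1 not in set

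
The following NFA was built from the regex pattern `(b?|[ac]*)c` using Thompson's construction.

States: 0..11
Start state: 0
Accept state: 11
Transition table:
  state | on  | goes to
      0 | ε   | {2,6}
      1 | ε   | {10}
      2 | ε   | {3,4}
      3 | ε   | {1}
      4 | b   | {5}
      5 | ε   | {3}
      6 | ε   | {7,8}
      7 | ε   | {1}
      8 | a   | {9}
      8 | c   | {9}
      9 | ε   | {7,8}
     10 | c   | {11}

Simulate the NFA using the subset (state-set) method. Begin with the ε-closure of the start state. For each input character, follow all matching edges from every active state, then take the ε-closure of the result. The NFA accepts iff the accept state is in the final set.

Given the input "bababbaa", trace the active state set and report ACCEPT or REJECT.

Answer: REJECT

Steps:
start: ε-closure({0}) = {0,1,2,3,4,6,7,8,10}
'b' @ 1: {1,3,5,10}
'a' @ 2: {}  — no active states
rest 'babbaa' ignored (set empty)
final: {}; accept 11 not in set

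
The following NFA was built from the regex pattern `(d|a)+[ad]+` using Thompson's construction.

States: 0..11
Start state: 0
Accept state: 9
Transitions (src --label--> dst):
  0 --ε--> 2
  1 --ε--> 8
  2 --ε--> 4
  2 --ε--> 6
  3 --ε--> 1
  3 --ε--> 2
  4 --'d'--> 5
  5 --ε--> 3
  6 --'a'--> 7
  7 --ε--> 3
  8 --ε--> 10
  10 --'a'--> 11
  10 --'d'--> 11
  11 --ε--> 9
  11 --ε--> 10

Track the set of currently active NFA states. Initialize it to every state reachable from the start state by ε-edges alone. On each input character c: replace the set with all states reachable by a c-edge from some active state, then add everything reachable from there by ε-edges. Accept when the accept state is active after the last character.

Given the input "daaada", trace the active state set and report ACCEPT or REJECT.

initial (ε-close {0}): {0,2,4,6}
'd' @ 1: {1,2,3,4,5,6,8,10}
'a' @ 2: {1,2,3,4,6,7,8,9,10,11}  [accepting]
'a' @ 3: {1,2,3,4,6,7,8,9,10,11}  [accepting]
'a' @ 4: {1,2,3,4,6,7,8,9,10,11}  [accepting]
'd' @ 5: {1,2,3,4,5,6,8,9,10,11}  [accepting]
'a' @ 6: {1,2,3,4,6,7,8,9,10,11}  [accepting]
end set {1,2,3,4,6,7,8,9,10,11} — state 9 in

Answer: ACCEPT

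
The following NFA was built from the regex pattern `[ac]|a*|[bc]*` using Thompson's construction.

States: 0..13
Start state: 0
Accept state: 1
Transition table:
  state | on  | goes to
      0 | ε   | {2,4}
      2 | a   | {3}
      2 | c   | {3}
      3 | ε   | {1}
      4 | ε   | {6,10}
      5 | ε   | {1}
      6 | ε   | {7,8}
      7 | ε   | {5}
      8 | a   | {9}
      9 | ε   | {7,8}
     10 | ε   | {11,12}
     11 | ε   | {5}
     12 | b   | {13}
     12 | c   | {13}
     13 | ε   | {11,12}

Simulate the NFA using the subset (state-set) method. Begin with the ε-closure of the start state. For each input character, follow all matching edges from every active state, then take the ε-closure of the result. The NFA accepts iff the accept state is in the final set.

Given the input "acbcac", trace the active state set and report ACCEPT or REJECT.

Answer: REJECT

Derivation:
S₀ = ε-closure({0}) = {0,1,2,4,5,6,7,8,10,11,12}
'a' @ 1: {1,3,5,7,8,9}  ✓accept
'c' @ 2: {}  — no active states
rest 'bcac' ignored (set empty)
end set {} — state 1 not in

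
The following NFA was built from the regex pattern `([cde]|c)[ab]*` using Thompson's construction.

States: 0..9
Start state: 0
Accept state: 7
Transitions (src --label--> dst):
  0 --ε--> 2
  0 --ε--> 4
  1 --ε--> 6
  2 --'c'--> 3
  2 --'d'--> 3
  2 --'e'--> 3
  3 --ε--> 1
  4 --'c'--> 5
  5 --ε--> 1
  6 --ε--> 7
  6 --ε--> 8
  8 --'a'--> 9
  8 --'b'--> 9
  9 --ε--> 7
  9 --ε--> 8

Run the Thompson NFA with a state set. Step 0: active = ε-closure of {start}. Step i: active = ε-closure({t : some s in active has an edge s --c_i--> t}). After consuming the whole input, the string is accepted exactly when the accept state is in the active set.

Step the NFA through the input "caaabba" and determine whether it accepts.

Answer: ACCEPT

Steps:
initial (ε-close {0}): {0,2,4}
'c' @ 1: {1,3,5,6,7,8}  (accept∈set)
'a' @ 2: {7,8,9}  (accept∈set)
'a' @ 3: {7,8,9}  (accept∈set)
'a' @ 4: {7,8,9}  (accept∈set)
'b' @ 5: {7,8,9}  (accept∈set)
'b' @ 6: {7,8,9}  (accept∈set)
'a' @ 7: {7,8,9}  (accept∈set)
final: {7,8,9}; accept 7 in set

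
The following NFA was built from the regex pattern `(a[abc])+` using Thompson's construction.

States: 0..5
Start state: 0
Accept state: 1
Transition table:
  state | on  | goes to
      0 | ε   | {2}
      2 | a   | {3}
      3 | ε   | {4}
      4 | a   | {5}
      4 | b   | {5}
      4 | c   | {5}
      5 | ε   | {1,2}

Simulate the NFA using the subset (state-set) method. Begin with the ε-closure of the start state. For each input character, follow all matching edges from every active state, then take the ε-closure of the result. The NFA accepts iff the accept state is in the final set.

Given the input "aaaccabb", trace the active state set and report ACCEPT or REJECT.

Answer: REJECT

Trace:
start: ε-closure({0}) = {0,2}
'a' @ 1: {3,4}
'a' @ 2: {1,2,5}  [accepting]
'a' @ 3: {3,4}
'c' @ 4: {1,2,5}  [accepting]
'c' @ 5: {}  — dead — no transitions
rest 'abb' ignored (set empty)
final: {}; accept 1 not in set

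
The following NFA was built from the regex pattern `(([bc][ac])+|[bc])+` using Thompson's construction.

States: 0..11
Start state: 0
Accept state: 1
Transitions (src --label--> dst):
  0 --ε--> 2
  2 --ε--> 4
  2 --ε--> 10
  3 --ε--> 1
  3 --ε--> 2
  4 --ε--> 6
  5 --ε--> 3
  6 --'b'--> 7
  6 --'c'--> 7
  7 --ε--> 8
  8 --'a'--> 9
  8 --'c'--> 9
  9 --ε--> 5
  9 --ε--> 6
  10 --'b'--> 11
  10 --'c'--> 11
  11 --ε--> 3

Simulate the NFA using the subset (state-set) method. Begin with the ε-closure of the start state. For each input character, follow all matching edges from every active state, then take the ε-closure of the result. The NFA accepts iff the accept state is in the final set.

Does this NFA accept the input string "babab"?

initial (ε-close {0}): {0,2,4,6,10}
'b' @ 1: {1,2,3,4,6,7,8,10,11}  ✓accept
'a' @ 2: {1,2,3,4,5,6,9,10}  ✓accept
'b' @ 3: {1,2,3,4,6,7,8,10,11}  ✓accept
'a' @ 4: {1,2,3,4,5,6,9,10}  ✓accept
'b' @ 5: {1,2,3,4,6,7,8,10,11}  ✓accept
end set {1,2,3,4,6,7,8,10,11} — state 1 in

Answer: ACCEPT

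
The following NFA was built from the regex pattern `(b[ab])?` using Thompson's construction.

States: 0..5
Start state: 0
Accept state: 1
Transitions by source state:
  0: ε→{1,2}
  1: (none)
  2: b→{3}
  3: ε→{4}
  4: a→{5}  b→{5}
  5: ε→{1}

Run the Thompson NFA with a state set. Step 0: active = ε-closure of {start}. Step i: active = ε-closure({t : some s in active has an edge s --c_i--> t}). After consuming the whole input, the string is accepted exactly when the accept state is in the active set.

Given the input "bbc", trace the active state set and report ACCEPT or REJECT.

Answer: REJECT

Trace:
start: ε-closure({0}) = {0,1,2}
'b' @ 1: {3,4}
'b' @ 2: {1,5}  ✓accept
'c' @ 3: {}  — no active states
final: {}; accept 1 not in set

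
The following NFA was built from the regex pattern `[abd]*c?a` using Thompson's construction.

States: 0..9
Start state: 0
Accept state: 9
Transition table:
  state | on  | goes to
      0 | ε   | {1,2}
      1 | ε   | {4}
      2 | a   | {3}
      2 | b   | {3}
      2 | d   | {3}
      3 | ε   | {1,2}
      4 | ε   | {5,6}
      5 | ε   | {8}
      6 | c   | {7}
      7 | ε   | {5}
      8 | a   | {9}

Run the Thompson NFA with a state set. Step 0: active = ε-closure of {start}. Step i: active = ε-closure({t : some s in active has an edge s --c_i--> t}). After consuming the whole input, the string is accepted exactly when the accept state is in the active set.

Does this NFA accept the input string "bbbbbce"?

S₀ = ε-closure({0}) = {0,1,2,4,5,6,8}
'b' @ 1: {1,2,3,4,5,6,8}
'b' @ 2: {1,2,3,4,5,6,8}
'b' @ 3: {1,2,3,4,5,6,8}
'b' @ 4: {1,2,3,4,5,6,8}
'b' @ 5: {1,2,3,4,5,6,8}
'c' @ 6: {5,7,8}
'e' @ 7: {}  — no active states
end set {} — state 9 not in

Answer: REJECT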